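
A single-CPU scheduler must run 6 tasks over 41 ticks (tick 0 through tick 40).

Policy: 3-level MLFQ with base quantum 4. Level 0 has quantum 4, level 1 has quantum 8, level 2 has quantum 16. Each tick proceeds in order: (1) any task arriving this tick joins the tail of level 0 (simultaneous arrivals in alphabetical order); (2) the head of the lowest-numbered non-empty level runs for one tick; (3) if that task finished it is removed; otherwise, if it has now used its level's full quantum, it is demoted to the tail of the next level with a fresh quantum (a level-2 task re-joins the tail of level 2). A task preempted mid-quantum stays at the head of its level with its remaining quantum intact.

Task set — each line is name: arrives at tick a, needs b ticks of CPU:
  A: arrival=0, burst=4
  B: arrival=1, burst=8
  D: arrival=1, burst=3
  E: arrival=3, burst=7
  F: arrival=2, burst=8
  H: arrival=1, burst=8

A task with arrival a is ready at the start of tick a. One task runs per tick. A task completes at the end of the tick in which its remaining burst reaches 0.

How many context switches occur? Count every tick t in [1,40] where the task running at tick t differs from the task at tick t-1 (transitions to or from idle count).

t=0: L0/L1/L2 = A/-/- → run A
t=1: L0/L1/L2 = ABDH/-/- → run A
t=2: L0/L1/L2 = ABDHF/-/- → run A
t=3: L0/L1/L2 = ABDHFE/-/- → run A
t=4: L0/L1/L2 = BDHFE/-/- → run B
t=5: L0/L1/L2 = BDHFE/-/- → run B
t=6: L0/L1/L2 = BDHFE/-/- → run B
t=7: L0/L1/L2 = BDHFE/-/- → run B
t=8: L0/L1/L2 = DHFE/B/- → run D
t=9: L0/L1/L2 = DHFE/B/- → run D
t=10: L0/L1/L2 = DHFE/B/- → run D
t=11: L0/L1/L2 = HFE/B/- → run H
t=12: L0/L1/L2 = HFE/B/- → run H
t=13: L0/L1/L2 = HFE/B/- → run H
t=14: L0/L1/L2 = HFE/B/- → run H
t=15: L0/L1/L2 = FE/BH/- → run F
t=16: L0/L1/L2 = FE/BH/- → run F
t=17: L0/L1/L2 = FE/BH/- → run F
t=18: L0/L1/L2 = FE/BH/- → run F
t=19: L0/L1/L2 = E/BHF/- → run E
t=20: L0/L1/L2 = E/BHF/- → run E
t=21: L0/L1/L2 = E/BHF/- → run E
t=22: L0/L1/L2 = E/BHF/- → run E
t=23: L0/L1/L2 = -/BHFE/- → run B
t=24: L0/L1/L2 = -/BHFE/- → run B
t=25: L0/L1/L2 = -/BHFE/- → run B
t=26: L0/L1/L2 = -/BHFE/- → run B
t=27: L0/L1/L2 = -/HFE/- → run H
t=28: L0/L1/L2 = -/HFE/- → run H
t=29: L0/L1/L2 = -/HFE/- → run H
t=30: L0/L1/L2 = -/HFE/- → run H
t=31: L0/L1/L2 = -/FE/- → run F
t=32: L0/L1/L2 = -/FE/- → run F
t=33: L0/L1/L2 = -/FE/- → run F
t=34: L0/L1/L2 = -/FE/- → run F
t=35: L0/L1/L2 = -/E/- → run E
t=36: L0/L1/L2 = -/E/- → run E
t=37: L0/L1/L2 = -/E/- → run E
t=38: (idle)
t=39: (idle)
t=40: (idle)

context switches = 10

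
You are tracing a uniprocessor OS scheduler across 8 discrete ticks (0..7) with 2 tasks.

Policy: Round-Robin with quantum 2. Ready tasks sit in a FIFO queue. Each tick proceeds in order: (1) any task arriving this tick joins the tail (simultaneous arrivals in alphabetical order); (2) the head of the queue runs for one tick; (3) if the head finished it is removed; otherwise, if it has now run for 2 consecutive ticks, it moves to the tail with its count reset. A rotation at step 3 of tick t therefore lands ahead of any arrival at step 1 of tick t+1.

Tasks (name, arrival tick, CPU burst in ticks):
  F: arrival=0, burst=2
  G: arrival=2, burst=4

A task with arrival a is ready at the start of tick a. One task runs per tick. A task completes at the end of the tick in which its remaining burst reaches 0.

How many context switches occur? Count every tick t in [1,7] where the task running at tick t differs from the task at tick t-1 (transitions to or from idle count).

t=0: queue=[F] q_used=0 → run F
t=1: queue=[F] q_used=1 → run F
t=2: queue=[G] q_used=0 → run G
t=3: queue=[G] q_used=1 → run G
t=4: queue=[G] q_used=0 → run G
t=5: queue=[G] q_used=1 → run G
t=6: (idle)
t=7: (idle)

context switches = 2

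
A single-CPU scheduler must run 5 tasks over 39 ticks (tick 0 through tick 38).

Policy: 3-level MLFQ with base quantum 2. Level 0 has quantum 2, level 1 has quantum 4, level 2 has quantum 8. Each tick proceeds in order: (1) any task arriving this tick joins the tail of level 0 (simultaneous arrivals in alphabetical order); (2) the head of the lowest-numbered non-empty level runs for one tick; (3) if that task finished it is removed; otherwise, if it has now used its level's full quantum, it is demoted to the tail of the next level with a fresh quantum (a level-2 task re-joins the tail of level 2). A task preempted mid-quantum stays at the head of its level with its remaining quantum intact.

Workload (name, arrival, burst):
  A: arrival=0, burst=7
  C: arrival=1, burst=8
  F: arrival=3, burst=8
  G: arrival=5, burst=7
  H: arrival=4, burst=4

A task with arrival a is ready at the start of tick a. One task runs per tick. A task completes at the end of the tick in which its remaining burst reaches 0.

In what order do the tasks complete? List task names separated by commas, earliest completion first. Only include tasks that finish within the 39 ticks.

completion order = H, A, C, F, G

t=0: L0/L1/L2 = A/-/- → run A
t=1: L0/L1/L2 = AC/-/- → run A
t=2: L0/L1/L2 = C/A/- → run C
t=3: L0/L1/L2 = CF/A/- → run C
t=4: L0/L1/L2 = FH/AC/- → run F
t=5: L0/L1/L2 = FHG/AC/- → run F
t=6: L0/L1/L2 = HG/ACF/- → run H
t=7: L0/L1/L2 = HG/ACF/- → run H
t=8: L0/L1/L2 = G/ACFH/- → run G
t=9: L0/L1/L2 = G/ACFH/- → run G
t=10: L0/L1/L2 = -/ACFHG/- → run A
t=11: L0/L1/L2 = -/ACFHG/- → run A
t=12: L0/L1/L2 = -/ACFHG/- → run A
t=13: L0/L1/L2 = -/ACFHG/- → run A
t=14: L0/L1/L2 = -/CFHG/A → run C
t=15: L0/L1/L2 = -/CFHG/A → run C
t=16: L0/L1/L2 = -/CFHG/A → run C
t=17: L0/L1/L2 = -/CFHG/A → run C
t=18: L0/L1/L2 = -/FHG/AC → run F
t=19: L0/L1/L2 = -/FHG/AC → run F
t=20: L0/L1/L2 = -/FHG/AC → run F
t=21: L0/L1/L2 = -/FHG/AC → run F
t=22: L0/L1/L2 = -/HG/ACF → run H
t=23: L0/L1/L2 = -/HG/ACF → run H
t=24: L0/L1/L2 = -/G/ACF → run G
t=25: L0/L1/L2 = -/G/ACF → run G
t=26: L0/L1/L2 = -/G/ACF → run G
t=27: L0/L1/L2 = -/G/ACF → run G
t=28: L0/L1/L2 = -/-/ACFG → run A
t=29: L0/L1/L2 = -/-/CFG → run C
t=30: L0/L1/L2 = -/-/CFG → run C
t=31: L0/L1/L2 = -/-/FG → run F
t=32: L0/L1/L2 = -/-/FG → run F
t=33: L0/L1/L2 = -/-/G → run G
t=34: (idle)
t=35: (idle)
t=36: (idle)
t=37: (idle)
t=38: (idle)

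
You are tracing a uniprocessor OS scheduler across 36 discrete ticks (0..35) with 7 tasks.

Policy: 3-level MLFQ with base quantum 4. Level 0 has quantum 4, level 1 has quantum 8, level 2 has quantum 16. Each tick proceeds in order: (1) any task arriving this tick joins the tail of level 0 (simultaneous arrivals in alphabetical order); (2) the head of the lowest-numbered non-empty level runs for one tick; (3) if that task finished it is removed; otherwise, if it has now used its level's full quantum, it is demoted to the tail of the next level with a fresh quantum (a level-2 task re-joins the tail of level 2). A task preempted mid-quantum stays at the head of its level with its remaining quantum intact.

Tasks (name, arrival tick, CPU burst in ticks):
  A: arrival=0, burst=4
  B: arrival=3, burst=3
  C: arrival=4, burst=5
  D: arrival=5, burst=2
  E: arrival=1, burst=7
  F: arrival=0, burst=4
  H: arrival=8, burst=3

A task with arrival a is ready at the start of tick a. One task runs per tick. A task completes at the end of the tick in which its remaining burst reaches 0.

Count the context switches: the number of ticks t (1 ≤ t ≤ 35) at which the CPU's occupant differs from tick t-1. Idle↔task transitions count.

t=0: L0/L1/L2 = AF/-/- → run A
t=1: L0/L1/L2 = AFE/-/- → run A
t=2: L0/L1/L2 = AFE/-/- → run A
t=3: L0/L1/L2 = AFEB/-/- → run A
t=4: L0/L1/L2 = FEBC/-/- → run F
t=5: L0/L1/L2 = FEBCD/-/- → run F
t=6: L0/L1/L2 = FEBCD/-/- → run F
t=7: L0/L1/L2 = FEBCD/-/- → run F
t=8: L0/L1/L2 = EBCDH/-/- → run E
t=9: L0/L1/L2 = EBCDH/-/- → run E
t=10: L0/L1/L2 = EBCDH/-/- → run E
t=11: L0/L1/L2 = EBCDH/-/- → run E
t=12: L0/L1/L2 = BCDH/E/- → run B
t=13: L0/L1/L2 = BCDH/E/- → run B
t=14: L0/L1/L2 = BCDH/E/- → run B
t=15: L0/L1/L2 = CDH/E/- → run C
t=16: L0/L1/L2 = CDH/E/- → run C
t=17: L0/L1/L2 = CDH/E/- → run C
t=18: L0/L1/L2 = CDH/E/- → run C
t=19: L0/L1/L2 = DH/EC/- → run D
t=20: L0/L1/L2 = DH/EC/- → run D
t=21: L0/L1/L2 = H/EC/- → run H
t=22: L0/L1/L2 = H/EC/- → run H
t=23: L0/L1/L2 = H/EC/- → run H
t=24: L0/L1/L2 = -/EC/- → run E
t=25: L0/L1/L2 = -/EC/- → run E
t=26: L0/L1/L2 = -/EC/- → run E
t=27: L0/L1/L2 = -/C/- → run C
t=28: (idle)
t=29: (idle)
t=30: (idle)
t=31: (idle)
t=32: (idle)
t=33: (idle)
t=34: (idle)
t=35: (idle)

context switches = 9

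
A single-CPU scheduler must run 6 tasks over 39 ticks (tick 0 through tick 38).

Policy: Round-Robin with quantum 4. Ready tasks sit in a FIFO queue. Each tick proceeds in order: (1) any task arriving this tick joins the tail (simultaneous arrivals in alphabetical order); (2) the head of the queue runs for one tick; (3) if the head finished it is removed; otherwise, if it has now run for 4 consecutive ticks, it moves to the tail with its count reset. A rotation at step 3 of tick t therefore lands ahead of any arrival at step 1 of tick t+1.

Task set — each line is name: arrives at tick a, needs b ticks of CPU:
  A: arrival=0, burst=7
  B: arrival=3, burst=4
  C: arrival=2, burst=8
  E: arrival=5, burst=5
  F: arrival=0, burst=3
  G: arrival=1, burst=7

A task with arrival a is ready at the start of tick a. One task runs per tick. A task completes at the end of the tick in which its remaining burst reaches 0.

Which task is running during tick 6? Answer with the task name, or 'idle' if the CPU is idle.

running at tick 6 = F

t=0: queue=[A,F] q_used=0 → run A
t=1: queue=[A,F,G] q_used=1 → run A
t=2: queue=[A,F,G,C] q_used=2 → run A
t=3: queue=[A,F,G,C,B] q_used=3 → run A
t=4: queue=[F,G,C,B,A] q_used=0 → run F
t=5: queue=[F,G,C,B,A,E] q_used=1 → run F
t=6: queue=[F,G,C,B,A,E] q_used=2 → run F
t=7: queue=[G,C,B,A,E] q_used=0 → run G
t=8: queue=[G,C,B,A,E] q_used=1 → run G
t=9: queue=[G,C,B,A,E] q_used=2 → run G
t=10: queue=[G,C,B,A,E] q_used=3 → run G
t=11: queue=[C,B,A,E,G] q_used=0 → run C
t=12: queue=[C,B,A,E,G] q_used=1 → run C
t=13: queue=[C,B,A,E,G] q_used=2 → run C
t=14: queue=[C,B,A,E,G] q_used=3 → run C
t=15: queue=[B,A,E,G,C] q_used=0 → run B
t=16: queue=[B,A,E,G,C] q_used=1 → run B
t=17: queue=[B,A,E,G,C] q_used=2 → run B
t=18: queue=[B,A,E,G,C] q_used=3 → run B
t=19: queue=[A,E,G,C] q_used=0 → run A
t=20: queue=[A,E,G,C] q_used=1 → run A
t=21: queue=[A,E,G,C] q_used=2 → run A
t=22: queue=[E,G,C] q_used=0 → run E
t=23: queue=[E,G,C] q_used=1 → run E
t=24: queue=[E,G,C] q_used=2 → run E
t=25: queue=[E,G,C] q_used=3 → run E
t=26: queue=[G,C,E] q_used=0 → run G
t=27: queue=[G,C,E] q_used=1 → run G
t=28: queue=[G,C,E] q_used=2 → run G
t=29: queue=[C,E] q_used=0 → run C
t=30: queue=[C,E] q_used=1 → run C
t=31: queue=[C,E] q_used=2 → run C
t=32: queue=[C,E] q_used=3 → run C
t=33: queue=[E] q_used=0 → run E
t=34: (idle)
t=35: (idle)
t=36: (idle)
t=37: (idle)
t=38: (idle)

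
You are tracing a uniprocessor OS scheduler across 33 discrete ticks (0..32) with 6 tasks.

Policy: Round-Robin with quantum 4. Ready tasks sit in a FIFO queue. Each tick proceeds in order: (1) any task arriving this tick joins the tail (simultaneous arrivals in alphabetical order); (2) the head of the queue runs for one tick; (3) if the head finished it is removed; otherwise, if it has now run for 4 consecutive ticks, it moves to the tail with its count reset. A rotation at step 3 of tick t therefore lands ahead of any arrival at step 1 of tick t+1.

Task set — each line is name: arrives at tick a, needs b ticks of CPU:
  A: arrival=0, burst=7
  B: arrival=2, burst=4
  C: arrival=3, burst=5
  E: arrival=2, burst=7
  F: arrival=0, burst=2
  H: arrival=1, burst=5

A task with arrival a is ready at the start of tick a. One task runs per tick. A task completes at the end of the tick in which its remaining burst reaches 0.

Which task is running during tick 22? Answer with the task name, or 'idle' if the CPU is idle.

t=0: queue=[A,F] q_used=0 → run A
t=1: queue=[A,F,H] q_used=1 → run A
t=2: queue=[A,F,H,B,E] q_used=2 → run A
t=3: queue=[A,F,H,B,E,C] q_used=3 → run A
t=4: queue=[F,H,B,E,C,A] q_used=0 → run F
t=5: queue=[F,H,B,E,C,A] q_used=1 → run F
t=6: queue=[H,B,E,C,A] q_used=0 → run H
t=7: queue=[H,B,E,C,A] q_used=1 → run H
t=8: queue=[H,B,E,C,A] q_used=2 → run H
t=9: queue=[H,B,E,C,A] q_used=3 → run H
t=10: queue=[B,E,C,A,H] q_used=0 → run B
t=11: queue=[B,E,C,A,H] q_used=1 → run B
t=12: queue=[B,E,C,A,H] q_used=2 → run B
t=13: queue=[B,E,C,A,H] q_used=3 → run B
t=14: queue=[E,C,A,H] q_used=0 → run E
t=15: queue=[E,C,A,H] q_used=1 → run E
t=16: queue=[E,C,A,H] q_used=2 → run E
t=17: queue=[E,C,A,H] q_used=3 → run E
t=18: queue=[C,A,H,E] q_used=0 → run C
t=19: queue=[C,A,H,E] q_used=1 → run C
t=20: queue=[C,A,H,E] q_used=2 → run C
t=21: queue=[C,A,H,E] q_used=3 → run C
t=22: queue=[A,H,E,C] q_used=0 → run A
t=23: queue=[A,H,E,C] q_used=1 → run A
t=24: queue=[A,H,E,C] q_used=2 → run A
t=25: queue=[H,E,C] q_used=0 → run H
t=26: queue=[E,C] q_used=0 → run E
t=27: queue=[E,C] q_used=1 → run E
t=28: queue=[E,C] q_used=2 → run E
t=29: queue=[C] q_used=0 → run C
t=30: (idle)
t=31: (idle)
t=32: (idle)

running at tick 22 = A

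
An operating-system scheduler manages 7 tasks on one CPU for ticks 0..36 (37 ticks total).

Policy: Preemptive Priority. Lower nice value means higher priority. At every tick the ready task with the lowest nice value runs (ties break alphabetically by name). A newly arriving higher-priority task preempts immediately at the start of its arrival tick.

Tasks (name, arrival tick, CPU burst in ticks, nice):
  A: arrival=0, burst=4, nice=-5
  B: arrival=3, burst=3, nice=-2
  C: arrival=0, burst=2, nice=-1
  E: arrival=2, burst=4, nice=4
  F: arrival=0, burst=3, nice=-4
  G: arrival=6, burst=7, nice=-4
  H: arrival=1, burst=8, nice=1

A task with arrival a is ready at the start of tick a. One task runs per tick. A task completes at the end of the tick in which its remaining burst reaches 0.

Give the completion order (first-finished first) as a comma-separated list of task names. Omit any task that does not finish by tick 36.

completion order = A, F, G, B, C, H, E

t=0: ready={A,C,F} → run A
t=1: ready={A,C,F,H} → run A
t=2: ready={A,C,E,F,H} → run A
t=3: ready={A,B,C,E,F,H} → run A
t=4: ready={B,C,E,F,H} → run F
t=5: ready={B,C,E,F,H} → run F
t=6: ready={B,C,E,F,G,H} → run F
t=7: ready={B,C,E,G,H} → run G
t=8: ready={B,C,E,G,H} → run G
t=9: ready={B,C,E,G,H} → run G
t=10: ready={B,C,E,G,H} → run G
t=11: ready={B,C,E,G,H} → run G
t=12: ready={B,C,E,G,H} → run G
t=13: ready={B,C,E,G,H} → run G
t=14: ready={B,C,E,H} → run B
t=15: ready={B,C,E,H} → run B
t=16: ready={B,C,E,H} → run B
t=17: ready={C,E,H} → run C
t=18: ready={C,E,H} → run C
t=19: ready={E,H} → run H
t=20: ready={E,H} → run H
t=21: ready={E,H} → run H
t=22: ready={E,H} → run H
t=23: ready={E,H} → run H
t=24: ready={E,H} → run H
t=25: ready={E,H} → run H
t=26: ready={E,H} → run H
t=27: ready={E} → run E
t=28: ready={E} → run E
t=29: ready={E} → run E
t=30: ready={E} → run E
t=31: (idle)
t=32: (idle)
t=33: (idle)
t=34: (idle)
t=35: (idle)
t=36: (idle)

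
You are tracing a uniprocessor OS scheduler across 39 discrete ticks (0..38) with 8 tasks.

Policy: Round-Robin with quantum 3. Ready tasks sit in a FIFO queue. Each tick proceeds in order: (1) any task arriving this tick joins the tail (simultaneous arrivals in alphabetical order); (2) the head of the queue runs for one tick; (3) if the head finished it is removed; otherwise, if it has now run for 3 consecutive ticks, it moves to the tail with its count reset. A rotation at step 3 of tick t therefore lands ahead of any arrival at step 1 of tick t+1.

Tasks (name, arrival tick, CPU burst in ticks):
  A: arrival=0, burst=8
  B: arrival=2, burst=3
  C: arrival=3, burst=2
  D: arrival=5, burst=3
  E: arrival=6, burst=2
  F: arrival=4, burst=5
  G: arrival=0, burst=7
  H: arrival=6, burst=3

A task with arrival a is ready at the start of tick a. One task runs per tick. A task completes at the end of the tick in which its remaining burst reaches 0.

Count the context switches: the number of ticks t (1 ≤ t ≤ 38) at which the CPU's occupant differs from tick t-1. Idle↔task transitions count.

context switches = 13

t=0: queue=[A,G] q_used=0 → run A
t=1: queue=[A,G] q_used=1 → run A
t=2: queue=[A,G,B] q_used=2 → run A
t=3: queue=[G,B,A,C] q_used=0 → run G
t=4: queue=[G,B,A,C,F] q_used=1 → run G
t=5: queue=[G,B,A,C,F,D] q_used=2 → run G
t=6: queue=[B,A,C,F,D,G,E,H] q_used=0 → run B
t=7: queue=[B,A,C,F,D,G,E,H] q_used=1 → run B
t=8: queue=[B,A,C,F,D,G,E,H] q_used=2 → run B
t=9: queue=[A,C,F,D,G,E,H] q_used=0 → run A
t=10: queue=[A,C,F,D,G,E,H] q_used=1 → run A
t=11: queue=[A,C,F,D,G,E,H] q_used=2 → run A
t=12: queue=[C,F,D,G,E,H,A] q_used=0 → run C
t=13: queue=[C,F,D,G,E,H,A] q_used=1 → run C
t=14: queue=[F,D,G,E,H,A] q_used=0 → run F
t=15: queue=[F,D,G,E,H,A] q_used=1 → run F
t=16: queue=[F,D,G,E,H,A] q_used=2 → run F
t=17: queue=[D,G,E,H,A,F] q_used=0 → run D
t=18: queue=[D,G,E,H,A,F] q_used=1 → run D
t=19: queue=[D,G,E,H,A,F] q_used=2 → run D
t=20: queue=[G,E,H,A,F] q_used=0 → run G
t=21: queue=[G,E,H,A,F] q_used=1 → run G
t=22: queue=[G,E,H,A,F] q_used=2 → run G
t=23: queue=[E,H,A,F,G] q_used=0 → run E
t=24: queue=[E,H,A,F,G] q_used=1 → run E
t=25: queue=[H,A,F,G] q_used=0 → run H
t=26: queue=[H,A,F,G] q_used=1 → run H
t=27: queue=[H,A,F,G] q_used=2 → run H
t=28: queue=[A,F,G] q_used=0 → run A
t=29: queue=[A,F,G] q_used=1 → run A
t=30: queue=[F,G] q_used=0 → run F
t=31: queue=[F,G] q_used=1 → run F
t=32: queue=[G] q_used=0 → run G
t=33: (idle)
t=34: (idle)
t=35: (idle)
t=36: (idle)
t=37: (idle)
t=38: (idle)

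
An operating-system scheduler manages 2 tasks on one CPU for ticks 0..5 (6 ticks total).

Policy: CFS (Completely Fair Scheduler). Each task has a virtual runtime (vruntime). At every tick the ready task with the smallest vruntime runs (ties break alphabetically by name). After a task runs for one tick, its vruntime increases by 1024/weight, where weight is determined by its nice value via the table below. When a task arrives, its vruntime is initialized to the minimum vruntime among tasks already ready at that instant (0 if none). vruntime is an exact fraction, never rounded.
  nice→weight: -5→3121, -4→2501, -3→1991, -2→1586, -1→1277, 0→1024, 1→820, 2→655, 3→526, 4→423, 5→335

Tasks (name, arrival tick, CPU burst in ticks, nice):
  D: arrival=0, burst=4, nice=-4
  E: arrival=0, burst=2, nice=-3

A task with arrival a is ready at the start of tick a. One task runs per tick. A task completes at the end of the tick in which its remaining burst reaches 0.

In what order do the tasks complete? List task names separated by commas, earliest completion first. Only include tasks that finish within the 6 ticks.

t=0: vr[D=0 E=0] → run D
t=1: vr[D=1024/2501 E=0] → run E
t=2: vr[D=1024/2501 E=1024/1991] → run D
t=3: vr[D=2048/2501 E=1024/1991] → run E
t=4: vr[D=2048/2501] → run D
t=5: vr[D=3072/2501] → run D

completion order = E, D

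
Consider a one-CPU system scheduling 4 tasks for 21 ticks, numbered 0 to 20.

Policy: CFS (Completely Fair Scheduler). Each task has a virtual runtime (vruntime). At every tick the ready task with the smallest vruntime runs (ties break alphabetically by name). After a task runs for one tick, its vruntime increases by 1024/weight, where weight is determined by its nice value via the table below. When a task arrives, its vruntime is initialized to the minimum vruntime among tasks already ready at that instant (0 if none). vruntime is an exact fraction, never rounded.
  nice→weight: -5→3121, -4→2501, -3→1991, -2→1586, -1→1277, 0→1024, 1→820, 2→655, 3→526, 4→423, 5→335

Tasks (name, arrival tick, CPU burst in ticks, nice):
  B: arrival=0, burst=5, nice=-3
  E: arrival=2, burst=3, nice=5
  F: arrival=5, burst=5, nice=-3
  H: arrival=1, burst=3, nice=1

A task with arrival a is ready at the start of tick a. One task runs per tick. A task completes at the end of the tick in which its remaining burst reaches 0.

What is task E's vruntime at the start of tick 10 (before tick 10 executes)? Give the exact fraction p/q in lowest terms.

vruntime(E, start of tick 10) = 2381824/666985

t=0: vr[B=0] → run B
t=1: vr[B=1024/1991 H=1024/1991] → run B
t=2: vr[B=2048/1991 E=1024/1991 H=1024/1991] → run E
t=3: vr[B=2048/1991 E=2381824/666985 H=1024/1991] → run H
t=4: vr[B=2048/1991 E=2381824/666985 H=719616/408155] → run B
t=5: vr[B=3072/1991 E=2381824/666985 F=3072/1991 H=719616/408155] → run B
t=6: vr[B=4096/1991 E=2381824/666985 F=3072/1991 H=719616/408155] → run F
t=7: vr[B=4096/1991 E=2381824/666985 F=4096/1991 H=719616/408155] → run H
t=8: vr[B=4096/1991 E=2381824/666985 F=4096/1991 H=1229312/408155] → run B
t=9: vr[E=2381824/666985 F=4096/1991 H=1229312/408155] → run F
t=10: vr[E=2381824/666985 F=5120/1991 H=1229312/408155] → run F
t=11: vr[E=2381824/666985 F=6144/1991 H=1229312/408155] → run H
t=12: vr[E=2381824/666985 F=6144/1991] → run F
t=13: vr[E=2381824/666985 F=7168/1991] → run E
t=14: vr[E=4420608/666985 F=7168/1991] → run F
t=15: vr[E=4420608/666985] → run E
t=16: (idle)
t=17: (idle)
t=18: (idle)
t=19: (idle)
t=20: (idle)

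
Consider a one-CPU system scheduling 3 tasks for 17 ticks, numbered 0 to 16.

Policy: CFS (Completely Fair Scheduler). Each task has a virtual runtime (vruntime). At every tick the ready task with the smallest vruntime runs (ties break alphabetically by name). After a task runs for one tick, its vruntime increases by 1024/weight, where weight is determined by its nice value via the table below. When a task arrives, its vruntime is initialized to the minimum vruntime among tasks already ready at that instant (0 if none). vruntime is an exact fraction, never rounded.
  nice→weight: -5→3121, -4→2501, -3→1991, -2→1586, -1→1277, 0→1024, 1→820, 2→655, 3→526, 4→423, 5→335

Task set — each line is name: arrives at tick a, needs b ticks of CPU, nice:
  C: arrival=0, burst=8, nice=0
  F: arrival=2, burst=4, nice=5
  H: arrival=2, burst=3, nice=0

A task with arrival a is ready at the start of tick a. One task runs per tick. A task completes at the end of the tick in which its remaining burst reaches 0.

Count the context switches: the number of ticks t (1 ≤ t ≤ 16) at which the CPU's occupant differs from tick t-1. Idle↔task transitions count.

context switches = 11

t=0: vr[C=0] → run C
t=1: vr[C=1] → run C
t=2: vr[C=2 F=2 H=2] → run C
t=3: vr[C=3 F=2 H=2] → run F
t=4: vr[C=3 F=1694/335 H=2] → run H
t=5: vr[C=3 F=1694/335 H=3] → run C
t=6: vr[C=4 F=1694/335 H=3] → run H
t=7: vr[C=4 F=1694/335 H=4] → run C
t=8: vr[C=5 F=1694/335 H=4] → run H
t=9: vr[C=5 F=1694/335] → run C
t=10: vr[C=6 F=1694/335] → run F
t=11: vr[C=6 F=2718/335] → run C
t=12: vr[C=7 F=2718/335] → run C
t=13: vr[F=2718/335] → run F
t=14: vr[F=3742/335] → run F
t=15: (idle)
t=16: (idle)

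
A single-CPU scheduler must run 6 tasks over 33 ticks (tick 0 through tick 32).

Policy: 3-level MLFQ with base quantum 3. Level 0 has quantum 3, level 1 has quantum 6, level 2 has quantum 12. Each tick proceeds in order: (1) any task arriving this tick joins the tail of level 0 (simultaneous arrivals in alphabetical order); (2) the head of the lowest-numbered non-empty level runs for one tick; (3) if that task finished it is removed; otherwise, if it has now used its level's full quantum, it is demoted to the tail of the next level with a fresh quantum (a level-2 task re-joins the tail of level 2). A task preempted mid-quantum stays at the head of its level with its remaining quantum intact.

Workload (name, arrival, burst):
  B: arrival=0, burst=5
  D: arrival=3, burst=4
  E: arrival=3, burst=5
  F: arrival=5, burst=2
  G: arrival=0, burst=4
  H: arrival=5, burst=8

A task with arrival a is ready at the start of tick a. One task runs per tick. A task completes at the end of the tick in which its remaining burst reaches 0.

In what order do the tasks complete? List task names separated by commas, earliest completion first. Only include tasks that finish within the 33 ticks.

t=0: L0/L1/L2 = BG/-/- → run B
t=1: L0/L1/L2 = BG/-/- → run B
t=2: L0/L1/L2 = BG/-/- → run B
t=3: L0/L1/L2 = GDE/B/- → run G
t=4: L0/L1/L2 = GDE/B/- → run G
t=5: L0/L1/L2 = GDEFH/B/- → run G
t=6: L0/L1/L2 = DEFH/BG/- → run D
t=7: L0/L1/L2 = DEFH/BG/- → run D
t=8: L0/L1/L2 = DEFH/BG/- → run D
t=9: L0/L1/L2 = EFH/BGD/- → run E
t=10: L0/L1/L2 = EFH/BGD/- → run E
t=11: L0/L1/L2 = EFH/BGD/- → run E
t=12: L0/L1/L2 = FH/BGDE/- → run F
t=13: L0/L1/L2 = FH/BGDE/- → run F
t=14: L0/L1/L2 = H/BGDE/- → run H
t=15: L0/L1/L2 = H/BGDE/- → run H
t=16: L0/L1/L2 = H/BGDE/- → run H
t=17: L0/L1/L2 = -/BGDEH/- → run B
t=18: L0/L1/L2 = -/BGDEH/- → run B
t=19: L0/L1/L2 = -/GDEH/- → run G
t=20: L0/L1/L2 = -/DEH/- → run D
t=21: L0/L1/L2 = -/EH/- → run E
t=22: L0/L1/L2 = -/EH/- → run E
t=23: L0/L1/L2 = -/H/- → run H
t=24: L0/L1/L2 = -/H/- → run H
t=25: L0/L1/L2 = -/H/- → run H
t=26: L0/L1/L2 = -/H/- → run H
t=27: L0/L1/L2 = -/H/- → run H
t=28: (idle)
t=29: (idle)
t=30: (idle)
t=31: (idle)
t=32: (idle)

completion order = F, B, G, D, E, H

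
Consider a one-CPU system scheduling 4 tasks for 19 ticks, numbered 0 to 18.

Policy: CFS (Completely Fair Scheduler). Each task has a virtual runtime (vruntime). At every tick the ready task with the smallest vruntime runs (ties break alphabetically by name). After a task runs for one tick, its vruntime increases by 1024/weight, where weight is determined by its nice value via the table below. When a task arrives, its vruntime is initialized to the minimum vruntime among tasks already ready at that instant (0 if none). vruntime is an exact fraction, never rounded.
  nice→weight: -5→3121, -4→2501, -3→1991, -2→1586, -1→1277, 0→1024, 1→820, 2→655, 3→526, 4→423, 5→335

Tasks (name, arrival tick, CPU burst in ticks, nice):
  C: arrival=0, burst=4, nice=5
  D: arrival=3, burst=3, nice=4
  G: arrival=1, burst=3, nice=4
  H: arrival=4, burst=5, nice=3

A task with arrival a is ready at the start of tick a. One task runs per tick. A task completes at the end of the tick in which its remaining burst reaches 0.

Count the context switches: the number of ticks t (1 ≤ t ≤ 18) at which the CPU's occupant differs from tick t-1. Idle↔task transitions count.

t=0: vr[C=0] → run C
t=1: vr[C=1024/335 G=1024/335] → run C
t=2: vr[C=2048/335 G=1024/335] → run G
t=3: vr[C=2048/335 D=776192/141705 G=776192/141705] → run D
t=4: vr[C=2048/335 D=1119232/141705 G=776192/141705 H=776192/141705] → run G
t=5: vr[C=2048/335 D=1119232/141705 G=1119232/141705 H=776192/141705] → run H
t=6: vr[C=2048/335 D=1119232/141705 G=1119232/141705 H=276691456/37268415] → run C
t=7: vr[C=3072/335 D=1119232/141705 G=1119232/141705 H=276691456/37268415] → run H
t=8: vr[C=3072/335 D=1119232/141705 G=1119232/141705 H=349244416/37268415] → run D
t=9: vr[C=3072/335 D=487424/47235 G=1119232/141705 H=349244416/37268415] → run G
t=10: vr[C=3072/335 D=487424/47235 H=349244416/37268415] → run C
t=11: vr[D=487424/47235 H=349244416/37268415] → run H
t=12: vr[D=487424/47235 H=421797376/37268415] → run D
t=13: vr[H=421797376/37268415] → run H
t=14: vr[H=494350336/37268415] → run H
t=15: (idle)
t=16: (idle)
t=17: (idle)
t=18: (idle)

context switches = 13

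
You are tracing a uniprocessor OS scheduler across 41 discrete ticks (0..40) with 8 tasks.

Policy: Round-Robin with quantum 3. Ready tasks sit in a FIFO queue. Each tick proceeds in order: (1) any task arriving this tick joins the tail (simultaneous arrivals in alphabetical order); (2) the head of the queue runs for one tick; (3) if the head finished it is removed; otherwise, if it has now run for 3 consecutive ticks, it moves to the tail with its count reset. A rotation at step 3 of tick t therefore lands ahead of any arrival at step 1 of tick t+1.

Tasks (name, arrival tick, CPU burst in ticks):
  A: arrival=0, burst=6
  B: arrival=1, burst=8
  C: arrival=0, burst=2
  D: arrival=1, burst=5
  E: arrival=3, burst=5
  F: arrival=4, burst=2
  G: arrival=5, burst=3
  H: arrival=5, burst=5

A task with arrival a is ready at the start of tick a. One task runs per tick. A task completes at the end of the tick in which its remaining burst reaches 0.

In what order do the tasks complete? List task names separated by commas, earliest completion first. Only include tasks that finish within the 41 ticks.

completion order = C, A, F, G, D, E, H, B

t=0: queue=[A,C] q_used=0 → run A
t=1: queue=[A,C,B,D] q_used=1 → run A
t=2: queue=[A,C,B,D] q_used=2 → run A
t=3: queue=[C,B,D,A,E] q_used=0 → run C
t=4: queue=[C,B,D,A,E,F] q_used=1 → run C
t=5: queue=[B,D,A,E,F,G,H] q_used=0 → run B
t=6: queue=[B,D,A,E,F,G,H] q_used=1 → run B
t=7: queue=[B,D,A,E,F,G,H] q_used=2 → run B
t=8: queue=[D,A,E,F,G,H,B] q_used=0 → run D
t=9: queue=[D,A,E,F,G,H,B] q_used=1 → run D
t=10: queue=[D,A,E,F,G,H,B] q_used=2 → run D
t=11: queue=[A,E,F,G,H,B,D] q_used=0 → run A
t=12: queue=[A,E,F,G,H,B,D] q_used=1 → run A
t=13: queue=[A,E,F,G,H,B,D] q_used=2 → run A
t=14: queue=[E,F,G,H,B,D] q_used=0 → run E
t=15: queue=[E,F,G,H,B,D] q_used=1 → run E
t=16: queue=[E,F,G,H,B,D] q_used=2 → run E
t=17: queue=[F,G,H,B,D,E] q_used=0 → run F
t=18: queue=[F,G,H,B,D,E] q_used=1 → run F
t=19: queue=[G,H,B,D,E] q_used=0 → run G
t=20: queue=[G,H,B,D,E] q_used=1 → run G
t=21: queue=[G,H,B,D,E] q_used=2 → run G
t=22: queue=[H,B,D,E] q_used=0 → run H
t=23: queue=[H,B,D,E] q_used=1 → run H
t=24: queue=[H,B,D,E] q_used=2 → run H
t=25: queue=[B,D,E,H] q_used=0 → run B
t=26: queue=[B,D,E,H] q_used=1 → run B
t=27: queue=[B,D,E,H] q_used=2 → run B
t=28: queue=[D,E,H,B] q_used=0 → run D
t=29: queue=[D,E,H,B] q_used=1 → run D
t=30: queue=[E,H,B] q_used=0 → run E
t=31: queue=[E,H,B] q_used=1 → run E
t=32: queue=[H,B] q_used=0 → run H
t=33: queue=[H,B] q_used=1 → run H
t=34: queue=[B] q_used=0 → run B
t=35: queue=[B] q_used=1 → run B
t=36: (idle)
t=37: (idle)
t=38: (idle)
t=39: (idle)
t=40: (idle)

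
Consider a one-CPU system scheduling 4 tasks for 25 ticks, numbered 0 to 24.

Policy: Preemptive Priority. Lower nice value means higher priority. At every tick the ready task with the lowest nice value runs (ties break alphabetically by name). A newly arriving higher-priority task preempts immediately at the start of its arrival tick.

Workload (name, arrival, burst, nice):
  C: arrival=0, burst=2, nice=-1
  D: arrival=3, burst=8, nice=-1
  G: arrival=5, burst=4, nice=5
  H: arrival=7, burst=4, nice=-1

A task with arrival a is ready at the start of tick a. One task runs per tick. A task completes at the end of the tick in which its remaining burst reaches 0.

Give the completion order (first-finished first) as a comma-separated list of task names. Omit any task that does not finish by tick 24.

completion order = C, D, H, G

t=0: ready={C} → run C
t=1: ready={C} → run C
t=2: (idle)
t=3: ready={D} → run D
t=4: ready={D} → run D
t=5: ready={D,G} → run D
t=6: ready={D,G} → run D
t=7: ready={D,G,H} → run D
t=8: ready={D,G,H} → run D
t=9: ready={D,G,H} → run D
t=10: ready={D,G,H} → run D
t=11: ready={G,H} → run H
t=12: ready={G,H} → run H
t=13: ready={G,H} → run H
t=14: ready={G,H} → run H
t=15: ready={G} → run G
t=16: ready={G} → run G
t=17: ready={G} → run G
t=18: ready={G} → run G
t=19: (idle)
t=20: (idle)
t=21: (idle)
t=22: (idle)
t=23: (idle)
t=24: (idle)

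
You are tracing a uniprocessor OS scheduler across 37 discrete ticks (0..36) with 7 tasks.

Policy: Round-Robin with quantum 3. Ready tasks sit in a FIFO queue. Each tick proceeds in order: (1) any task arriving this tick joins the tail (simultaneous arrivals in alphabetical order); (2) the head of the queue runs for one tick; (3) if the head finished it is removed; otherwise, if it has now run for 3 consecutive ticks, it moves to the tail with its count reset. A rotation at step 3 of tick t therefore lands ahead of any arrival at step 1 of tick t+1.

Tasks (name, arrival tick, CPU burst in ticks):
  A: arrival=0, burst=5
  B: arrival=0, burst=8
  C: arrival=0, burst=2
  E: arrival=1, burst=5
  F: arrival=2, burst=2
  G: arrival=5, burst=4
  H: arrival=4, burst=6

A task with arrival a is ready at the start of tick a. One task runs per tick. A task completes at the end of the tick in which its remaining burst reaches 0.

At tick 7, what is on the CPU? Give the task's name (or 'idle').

running at tick 7 = C

t=0: queue=[A,B,C] q_used=0 → run A
t=1: queue=[A,B,C,E] q_used=1 → run A
t=2: queue=[A,B,C,E,F] q_used=2 → run A
t=3: queue=[B,C,E,F,A] q_used=0 → run B
t=4: queue=[B,C,E,F,A,H] q_used=1 → run B
t=5: queue=[B,C,E,F,A,H,G] q_used=2 → run B
t=6: queue=[C,E,F,A,H,G,B] q_used=0 → run C
t=7: queue=[C,E,F,A,H,G,B] q_used=1 → run C
t=8: queue=[E,F,A,H,G,B] q_used=0 → run E
t=9: queue=[E,F,A,H,G,B] q_used=1 → run E
t=10: queue=[E,F,A,H,G,B] q_used=2 → run E
t=11: queue=[F,A,H,G,B,E] q_used=0 → run F
t=12: queue=[F,A,H,G,B,E] q_used=1 → run F
t=13: queue=[A,H,G,B,E] q_used=0 → run A
t=14: queue=[A,H,G,B,E] q_used=1 → run A
t=15: queue=[H,G,B,E] q_used=0 → run H
t=16: queue=[H,G,B,E] q_used=1 → run H
t=17: queue=[H,G,B,E] q_used=2 → run H
t=18: queue=[G,B,E,H] q_used=0 → run G
t=19: queue=[G,B,E,H] q_used=1 → run G
t=20: queue=[G,B,E,H] q_used=2 → run G
t=21: queue=[B,E,H,G] q_used=0 → run B
t=22: queue=[B,E,H,G] q_used=1 → run B
t=23: queue=[B,E,H,G] q_used=2 → run B
t=24: queue=[E,H,G,B] q_used=0 → run E
t=25: queue=[E,H,G,B] q_used=1 → run E
t=26: queue=[H,G,B] q_used=0 → run H
t=27: queue=[H,G,B] q_used=1 → run H
t=28: queue=[H,G,B] q_used=2 → run H
t=29: queue=[G,B] q_used=0 → run G
t=30: queue=[B] q_used=0 → run B
t=31: queue=[B] q_used=1 → run B
t=32: (idle)
t=33: (idle)
t=34: (idle)
t=35: (idle)
t=36: (idle)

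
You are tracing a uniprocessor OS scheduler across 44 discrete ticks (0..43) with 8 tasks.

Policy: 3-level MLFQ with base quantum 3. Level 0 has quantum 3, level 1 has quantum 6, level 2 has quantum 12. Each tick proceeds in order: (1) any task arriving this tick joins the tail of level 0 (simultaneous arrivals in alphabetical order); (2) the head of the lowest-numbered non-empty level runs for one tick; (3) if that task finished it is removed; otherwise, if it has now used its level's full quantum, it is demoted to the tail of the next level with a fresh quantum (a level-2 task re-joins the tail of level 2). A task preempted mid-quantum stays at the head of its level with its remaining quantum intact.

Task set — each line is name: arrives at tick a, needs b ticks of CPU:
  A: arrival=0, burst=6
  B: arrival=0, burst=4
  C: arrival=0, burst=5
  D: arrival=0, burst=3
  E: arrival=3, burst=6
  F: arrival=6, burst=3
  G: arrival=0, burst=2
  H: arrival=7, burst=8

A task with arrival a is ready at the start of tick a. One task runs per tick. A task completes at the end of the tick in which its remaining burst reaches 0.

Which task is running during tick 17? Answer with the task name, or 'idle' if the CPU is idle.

running at tick 17 = F

t=0: L0/L1/L2 = ABCDG/-/- → run A
t=1: L0/L1/L2 = ABCDG/-/- → run A
t=2: L0/L1/L2 = ABCDG/-/- → run A
t=3: L0/L1/L2 = BCDGE/A/- → run B
t=4: L0/L1/L2 = BCDGE/A/- → run B
t=5: L0/L1/L2 = BCDGE/A/- → run B
t=6: L0/L1/L2 = CDGEF/AB/- → run C
t=7: L0/L1/L2 = CDGEFH/AB/- → run C
t=8: L0/L1/L2 = CDGEFH/AB/- → run C
t=9: L0/L1/L2 = DGEFH/ABC/- → run D
t=10: L0/L1/L2 = DGEFH/ABC/- → run D
t=11: L0/L1/L2 = DGEFH/ABC/- → run D
t=12: L0/L1/L2 = GEFH/ABC/- → run G
t=13: L0/L1/L2 = GEFH/ABC/- → run G
t=14: L0/L1/L2 = EFH/ABC/- → run E
t=15: L0/L1/L2 = EFH/ABC/- → run E
t=16: L0/L1/L2 = EFH/ABC/- → run E
t=17: L0/L1/L2 = FH/ABCE/- → run F
t=18: L0/L1/L2 = FH/ABCE/- → run F
t=19: L0/L1/L2 = FH/ABCE/- → run F
t=20: L0/L1/L2 = H/ABCE/- → run H
t=21: L0/L1/L2 = H/ABCE/- → run H
t=22: L0/L1/L2 = H/ABCE/- → run H
t=23: L0/L1/L2 = -/ABCEH/- → run A
t=24: L0/L1/L2 = -/ABCEH/- → run A
t=25: L0/L1/L2 = -/ABCEH/- → run A
t=26: L0/L1/L2 = -/BCEH/- → run B
t=27: L0/L1/L2 = -/CEH/- → run C
t=28: L0/L1/L2 = -/CEH/- → run C
t=29: L0/L1/L2 = -/EH/- → run E
t=30: L0/L1/L2 = -/EH/- → run E
t=31: L0/L1/L2 = -/EH/- → run E
t=32: L0/L1/L2 = -/H/- → run H
t=33: L0/L1/L2 = -/H/- → run H
t=34: L0/L1/L2 = -/H/- → run H
t=35: L0/L1/L2 = -/H/- → run H
t=36: L0/L1/L2 = -/H/- → run H
t=37: (idle)
t=38: (idle)
t=39: (idle)
t=40: (idle)
t=41: (idle)
t=42: (idle)
t=43: (idle)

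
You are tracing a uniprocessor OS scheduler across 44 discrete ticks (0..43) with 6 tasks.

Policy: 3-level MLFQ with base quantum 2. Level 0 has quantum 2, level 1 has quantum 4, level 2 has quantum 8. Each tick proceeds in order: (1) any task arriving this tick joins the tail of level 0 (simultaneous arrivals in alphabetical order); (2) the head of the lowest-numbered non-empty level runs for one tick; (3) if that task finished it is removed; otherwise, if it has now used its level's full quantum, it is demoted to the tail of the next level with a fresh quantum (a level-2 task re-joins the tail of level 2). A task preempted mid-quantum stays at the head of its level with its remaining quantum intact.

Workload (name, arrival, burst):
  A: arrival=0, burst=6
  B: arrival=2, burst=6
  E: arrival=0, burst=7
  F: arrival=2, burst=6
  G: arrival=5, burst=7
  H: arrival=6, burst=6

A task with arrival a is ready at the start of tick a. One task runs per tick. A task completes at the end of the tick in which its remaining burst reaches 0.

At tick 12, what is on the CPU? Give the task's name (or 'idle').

t=0: L0/L1/L2 = AE/-/- → run A
t=1: L0/L1/L2 = AE/-/- → run A
t=2: L0/L1/L2 = EBF/A/- → run E
t=3: L0/L1/L2 = EBF/A/- → run E
t=4: L0/L1/L2 = BF/AE/- → run B
t=5: L0/L1/L2 = BFG/AE/- → run B
t=6: L0/L1/L2 = FGH/AEB/- → run F
t=7: L0/L1/L2 = FGH/AEB/- → run F
t=8: L0/L1/L2 = GH/AEBF/- → run G
t=9: L0/L1/L2 = GH/AEBF/- → run G
t=10: L0/L1/L2 = H/AEBFG/- → run H
t=11: L0/L1/L2 = H/AEBFG/- → run H
t=12: L0/L1/L2 = -/AEBFGH/- → run A
t=13: L0/L1/L2 = -/AEBFGH/- → run A
t=14: L0/L1/L2 = -/AEBFGH/- → run A
t=15: L0/L1/L2 = -/AEBFGH/- → run A
t=16: L0/L1/L2 = -/EBFGH/- → run E
t=17: L0/L1/L2 = -/EBFGH/- → run E
t=18: L0/L1/L2 = -/EBFGH/- → run E
t=19: L0/L1/L2 = -/EBFGH/- → run E
t=20: L0/L1/L2 = -/BFGH/E → run B
t=21: L0/L1/L2 = -/BFGH/E → run B
t=22: L0/L1/L2 = -/BFGH/E → run B
t=23: L0/L1/L2 = -/BFGH/E → run B
t=24: L0/L1/L2 = -/FGH/E → run F
t=25: L0/L1/L2 = -/FGH/E → run F
t=26: L0/L1/L2 = -/FGH/E → run F
t=27: L0/L1/L2 = -/FGH/E → run F
t=28: L0/L1/L2 = -/GH/E → run G
t=29: L0/L1/L2 = -/GH/E → run G
t=30: L0/L1/L2 = -/GH/E → run G
t=31: L0/L1/L2 = -/GH/E → run G
t=32: L0/L1/L2 = -/H/EG → run H
t=33: L0/L1/L2 = -/H/EG → run H
t=34: L0/L1/L2 = -/H/EG → run H
t=35: L0/L1/L2 = -/H/EG → run H
t=36: L0/L1/L2 = -/-/EG → run E
t=37: L0/L1/L2 = -/-/G → run G
t=38: (idle)
t=39: (idle)
t=40: (idle)
t=41: (idle)
t=42: (idle)
t=43: (idle)

running at tick 12 = A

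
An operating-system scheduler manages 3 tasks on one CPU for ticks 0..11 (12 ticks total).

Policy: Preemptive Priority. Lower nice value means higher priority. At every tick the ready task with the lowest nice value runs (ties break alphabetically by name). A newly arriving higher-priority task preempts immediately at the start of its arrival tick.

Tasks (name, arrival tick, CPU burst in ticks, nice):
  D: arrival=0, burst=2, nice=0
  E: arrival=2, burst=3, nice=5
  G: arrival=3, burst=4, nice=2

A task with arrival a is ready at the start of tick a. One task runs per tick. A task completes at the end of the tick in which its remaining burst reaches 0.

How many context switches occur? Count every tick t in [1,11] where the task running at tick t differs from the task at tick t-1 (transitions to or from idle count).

context switches = 4

t=0: ready={D} → run D
t=1: ready={D} → run D
t=2: ready={E} → run E
t=3: ready={E,G} → run G
t=4: ready={E,G} → run G
t=5: ready={E,G} → run G
t=6: ready={E,G} → run G
t=7: ready={E} → run E
t=8: ready={E} → run E
t=9: (idle)
t=10: (idle)
t=11: (idle)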